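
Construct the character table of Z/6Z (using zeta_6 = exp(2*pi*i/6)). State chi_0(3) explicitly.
Character table of Z/6Z (irreps indexed chi_0,...,chi_5 with chi_k(m) = zeta_6^(k*m), zeta_6 = exp(2*pi*i/6)):
  irrep \ class  {0} (size 1)  {1} (size 1)    {2} (size 1)    {3} (size 1)  {4} (size 1)    {5} (size 1)  
  chi_0          1             1               1               1             1               1             
  chi_1          1             exp(I*pi/3)     exp(2*I*pi/3)   -1            exp(-2*I*pi/3)  exp(-I*pi/3)  
  chi_2          1             exp(2*I*pi/3)   exp(-2*I*pi/3)  1             exp(2*I*pi/3)   exp(-2*I*pi/3)
  chi_3          1             -1              1               -1            1               -1            
  chi_4          1             exp(-2*I*pi/3)  exp(2*I*pi/3)   1             exp(-2*I*pi/3)  exp(2*I*pi/3) 
  chi_5          1             exp(-I*pi/3)    exp(-2*I*pi/3)  -1            exp(2*I*pi/3)   exp(I*pi/3)   

Spot check: chi_0(3) = zeta_6^(0*3) = zeta_6^0 = 1.

Derivation: Z/6Z is abelian, so all 6 irreducible complex representations are 1-dimensional. They are given by chi_k(m) = zeta_6^(k*m) for k = 0,...,5. Row orthogonality: sum_m chi_k(m) conj(chi_l(m)) = 6 * [k = l].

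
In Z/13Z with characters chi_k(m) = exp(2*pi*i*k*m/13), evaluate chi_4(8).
chi_4(8) = zeta_13^32 = exp(12*I*pi/13)

Details: chi_4(8) = zeta_13^(4*8) = zeta_13^32. Since zeta_13^13 = 1, this equals zeta_13^6 = exp(2*pi*i*6/13) = exp(12*I*pi/13).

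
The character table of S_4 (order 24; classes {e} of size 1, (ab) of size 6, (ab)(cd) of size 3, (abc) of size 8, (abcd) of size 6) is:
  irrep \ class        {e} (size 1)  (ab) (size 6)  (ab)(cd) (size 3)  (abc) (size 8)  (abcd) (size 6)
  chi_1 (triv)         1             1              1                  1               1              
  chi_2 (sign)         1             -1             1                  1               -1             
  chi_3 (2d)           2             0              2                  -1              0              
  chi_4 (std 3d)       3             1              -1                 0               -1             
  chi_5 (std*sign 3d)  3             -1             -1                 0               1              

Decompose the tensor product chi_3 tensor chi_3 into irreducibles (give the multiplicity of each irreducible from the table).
chi_3 tensor chi_3 = chi_1 + chi_2 + chi_3 (all other irreducibles have multiplicity 0).

Argument: The character of a tensor product is the pointwise product (chi_3 * chi_3)(C) = chi_3(C) * chi_3(C):
  {e}: (2)*(2), (ab): (0)*(0), (ab)(cd): (2)*(2), (abc): (-1)*(-1), (abcd): (0)*(0)
so (chi_3 * chi_3) takes values
  {e} -> 4, (ab) -> 0, (ab)(cd) -> 4, (abc) -> 1, (abcd) -> 0.
Now take the inner product of this character with each irreducible chi from the table, <chi_3*chi_3, chi> = (1/24) sum_C |C| (chi_3*chi_3)(C) conj(chi(C)):
  <chi_3*chi_3, chi_1> = (1/24)[1*(4)*conj(1) + 6*(0)*conj(1) + 3*(4)*conj(1) + 8*(1)*conj(1) + 6*(0)*conj(1)]
      = (1/24)[(4) + (0) + (12) + (8) + (0)] = 24/24 = 1
  <chi_3*chi_3, chi_2> = (1/24)[1*(4)*conj(1) + 6*(0)*conj(-1) + 3*(4)*conj(1) + 8*(1)*conj(1) + 6*(0)*conj(-1)]
      = (1/24)[(4) + (0) + (12) + (8) + (0)] = 24/24 = 1
  <chi_3*chi_3, chi_3> = (1/24)[1*(4)*conj(2) + 6*(0)*conj(0) + 3*(4)*conj(2) + 8*(1)*conj(-1) + 6*(0)*conj(0)]
      = (1/24)[(8) + (0) + (24) + (-8) + (0)] = 24/24 = 1
  <chi_3*chi_3, chi_4> = (1/24)[1*(4)*conj(3) + 6*(0)*conj(1) + 3*(4)*conj(-1) + 8*(1)*conj(0) + 6*(0)*conj(-1)]
      = (1/24)[(12) + (0) + (-12) + (0) + (0)] = 0/24 = 0
  <chi_3*chi_3, chi_5> = (1/24)[1*(4)*conj(3) + 6*(0)*conj(-1) + 3*(4)*conj(-1) + 8*(1)*conj(0) + 6*(0)*conj(1)]
      = (1/24)[(12) + (0) + (-12) + (0) + (0)] = 0/24 = 0
Hence the multiplicities are chi_1: 1, chi_2: 1, chi_3: 1. Dimension check: dim(chi_3)*dim(chi_3) = 2*2 = 4 and sum (mult * dim) = 1*1 + 1*1 + 1*2 = 4.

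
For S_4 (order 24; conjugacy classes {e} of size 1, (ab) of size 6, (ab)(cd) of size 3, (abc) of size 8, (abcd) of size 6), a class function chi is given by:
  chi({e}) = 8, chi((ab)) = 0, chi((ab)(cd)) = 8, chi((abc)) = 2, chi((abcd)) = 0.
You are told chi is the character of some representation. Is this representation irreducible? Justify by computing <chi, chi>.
Not irreducible (reducible): <chi, chi> = 12 > 1.

Justification: <chi, chi> = (1/|G|) sum_C |C| * |chi(C)|^2 = (1/24)[1*|8|^2 + 6*|0|^2 + 3*|8|^2 + 8*|2|^2 + 6*|0|^2]
  = (1/24)[(64) + (0) + (192) + (32) + (0)] = 288/24 = 12.
A character is irreducible iff <chi, chi> = 1, so this representation is reducible.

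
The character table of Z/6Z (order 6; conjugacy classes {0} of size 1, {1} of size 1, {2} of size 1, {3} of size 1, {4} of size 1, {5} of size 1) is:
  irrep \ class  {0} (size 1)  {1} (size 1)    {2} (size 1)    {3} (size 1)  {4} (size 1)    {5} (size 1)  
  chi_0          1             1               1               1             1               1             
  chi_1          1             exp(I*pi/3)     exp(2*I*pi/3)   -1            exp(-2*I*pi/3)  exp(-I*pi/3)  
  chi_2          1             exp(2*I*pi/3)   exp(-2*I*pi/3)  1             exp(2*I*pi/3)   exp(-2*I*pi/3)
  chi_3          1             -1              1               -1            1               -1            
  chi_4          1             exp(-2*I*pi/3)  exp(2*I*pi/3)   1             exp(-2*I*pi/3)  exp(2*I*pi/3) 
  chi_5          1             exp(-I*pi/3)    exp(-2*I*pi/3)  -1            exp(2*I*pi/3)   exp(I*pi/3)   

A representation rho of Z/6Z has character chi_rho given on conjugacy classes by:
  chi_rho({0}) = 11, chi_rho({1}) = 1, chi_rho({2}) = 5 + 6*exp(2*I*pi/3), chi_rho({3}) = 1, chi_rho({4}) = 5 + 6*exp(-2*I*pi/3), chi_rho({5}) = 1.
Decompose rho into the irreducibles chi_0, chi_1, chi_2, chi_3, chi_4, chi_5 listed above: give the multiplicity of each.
Multiplicities: chi_0: 3, chi_1: 3, chi_2: 0, chi_3: 2, chi_4: 3, chi_5: 0.

Justification: Use <chi_rho, chi> = (1/|G|) sum_C |C| * chi_rho(C) * conj(chi(C)) with |G| = 6 for each irreducible chi in the table:
  <chi_rho, chi_0> = (1/6)[1*(11)*conj(1) + 1*(1)*conj(1) + 1*(5 + 6*exp(2*I*pi/3))*conj(1) + 1*(1)*conj(1) + 1*(5 + 6*exp(-2*I*pi/3))*conj(1) + 1*(1)*conj(1)]
      = (1/6)[(11) + (1) + (5 + 6*exp(2*I*pi/3)) + (1) + (5 + 6*exp(-2*I*pi/3)) + (1)] = 18/6 = 3
  <chi_rho, chi_1> = (1/6)[1*(11)*conj(1) + 1*(1)*conj(exp(I*pi/3)) + 1*(5 + 6*exp(2*I*pi/3))*conj(exp(2*I*pi/3)) + 1*(1)*conj(-1) + 1*(5 + 6*exp(-2*I*pi/3))*conj(exp(-2*I*pi/3)) + 1*(1)*conj(exp(-I*pi/3))]
      = (1/6)[(11) + (exp(-I*pi/3)) + (6 + 5*exp(-2*I*pi/3)) + (-1) + (6 + 5*exp(2*I*pi/3)) + (exp(I*pi/3))] = 18/6 = 3
  <chi_rho, chi_2> = (1/6)[1*(11)*conj(1) + 1*(1)*conj(exp(2*I*pi/3)) + 1*(5 + 6*exp(2*I*pi/3))*conj(exp(-2*I*pi/3)) + 1*(1)*conj(1) + 1*(5 + 6*exp(-2*I*pi/3))*conj(exp(2*I*pi/3)) + 1*(1)*conj(exp(-2*I*pi/3))]
      = (1/6)[(11) + (3*exp(-I*pi/3) + exp(-2*I*pi/3) + 3*exp(2*I*pi/3)) + (6*exp(-2*I*pi/3) + 5*exp(2*I*pi/3)) + (1) + (5*exp(-2*I*pi/3) + 6*exp(2*I*pi/3)) + (3*exp(-2*I*pi/3) + exp(2*I*pi/3) + 3*exp(I*pi/3))] = 0/6 = 0
  <chi_rho, chi_3> = (1/6)[1*(11)*conj(1) + 1*(1)*conj(-1) + 1*(5 + 6*exp(2*I*pi/3))*conj(1) + 1*(1)*conj(-1) + 1*(5 + 6*exp(-2*I*pi/3))*conj(1) + 1*(1)*conj(-1)]
      = (1/6)[(11) + (-1) + (5 + 6*exp(2*I*pi/3)) + (-1) + (5 + 6*exp(-2*I*pi/3)) + (-1)] = 12/6 = 2
  <chi_rho, chi_4> = (1/6)[1*(11)*conj(1) + 1*(1)*conj(exp(-2*I*pi/3)) + 1*(5 + 6*exp(2*I*pi/3))*conj(exp(2*I*pi/3)) + 1*(1)*conj(1) + 1*(5 + 6*exp(-2*I*pi/3))*conj(exp(-2*I*pi/3)) + 1*(1)*conj(exp(2*I*pi/3))]
      = (1/6)[(11) + (exp(2*I*pi/3)) + (6 + 5*exp(-2*I*pi/3)) + (1) + (6 + 5*exp(2*I*pi/3)) + (exp(-2*I*pi/3))] = 18/6 = 3
  <chi_rho, chi_5> = (1/6)[1*(11)*conj(1) + 1*(1)*conj(exp(-I*pi/3)) + 1*(5 + 6*exp(2*I*pi/3))*conj(exp(-2*I*pi/3)) + 1*(1)*conj(-1) + 1*(5 + 6*exp(-2*I*pi/3))*conj(exp(2*I*pi/3)) + 1*(1)*conj(exp(I*pi/3))]
      = (1/6)[(11) + (3*exp(-I*pi/3) + exp(I*pi/3) + 3*exp(2*I*pi/3)) + (6*exp(-2*I*pi/3) + 5*exp(2*I*pi/3)) + (-1) + (5*exp(-2*I*pi/3) + 6*exp(2*I*pi/3)) + (3*exp(-2*I*pi/3) + exp(-I*pi/3) + 3*exp(I*pi/3))] = 0/6 = 0
(Exp terms are combined using exp(i*s)*conj(exp(i*t)) = exp(i*(s-t)), and sums of them are collapsed using the identity that for every m > 1 the m distinct m-th roots of unity sum to 0, e.g. 1 + exp(2*I*pi/3) + exp(-2*I*pi/3) = 0.)
Dimension check: dim(rho) = sum (mult * dim) = 3*1 + 3*1 + 0*1 + 2*1 + 3*1 + 0*1 = 11 = chi_rho(e) = 11.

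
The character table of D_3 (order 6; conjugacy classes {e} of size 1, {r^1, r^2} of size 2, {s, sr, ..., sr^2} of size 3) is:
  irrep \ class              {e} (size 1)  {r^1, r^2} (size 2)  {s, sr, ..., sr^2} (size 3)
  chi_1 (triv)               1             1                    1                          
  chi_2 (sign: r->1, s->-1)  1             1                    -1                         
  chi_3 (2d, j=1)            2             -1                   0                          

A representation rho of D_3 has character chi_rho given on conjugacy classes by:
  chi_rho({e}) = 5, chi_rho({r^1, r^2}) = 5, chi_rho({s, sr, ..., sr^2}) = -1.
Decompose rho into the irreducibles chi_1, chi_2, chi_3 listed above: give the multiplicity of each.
Multiplicities: chi_1: 2, chi_2: 3, chi_3: 0.

Argument: Use <chi_rho, chi> = (1/|G|) sum_C |C| * chi_rho(C) * conj(chi(C)) with |G| = 6 for each irreducible chi in the table:
  <chi_rho, chi_1> = (1/6)[1*(5)*conj(1) + 2*(5)*conj(1) + 3*(-1)*conj(1)]
      = (1/6)[(5) + (10) + (-3)] = 12/6 = 2
  <chi_rho, chi_2> = (1/6)[1*(5)*conj(1) + 2*(5)*conj(1) + 3*(-1)*conj(-1)]
      = (1/6)[(5) + (10) + (3)] = 18/6 = 3
  <chi_rho, chi_3> = (1/6)[1*(5)*conj(2) + 2*(5)*conj(-1) + 3*(-1)*conj(0)]
      = (1/6)[(10) + (-10) + (0)] = 0/6 = 0
Dimension check: dim(rho) = sum (mult * dim) = 2*1 + 3*1 + 0*2 = 5 = chi_rho(e) = 5.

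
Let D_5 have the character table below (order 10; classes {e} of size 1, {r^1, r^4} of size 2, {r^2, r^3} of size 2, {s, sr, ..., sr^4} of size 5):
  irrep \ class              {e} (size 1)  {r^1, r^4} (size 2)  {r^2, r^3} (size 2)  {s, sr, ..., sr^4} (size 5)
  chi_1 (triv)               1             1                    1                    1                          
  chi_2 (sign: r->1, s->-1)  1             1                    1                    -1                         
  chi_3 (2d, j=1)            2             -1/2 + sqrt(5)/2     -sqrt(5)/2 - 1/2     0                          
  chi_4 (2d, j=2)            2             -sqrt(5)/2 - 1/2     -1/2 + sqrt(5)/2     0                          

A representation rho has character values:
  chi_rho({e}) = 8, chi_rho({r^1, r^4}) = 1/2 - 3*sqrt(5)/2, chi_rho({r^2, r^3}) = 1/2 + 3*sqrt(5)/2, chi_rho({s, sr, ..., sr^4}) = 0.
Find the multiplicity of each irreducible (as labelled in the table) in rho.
Multiplicities: chi_1: 1, chi_2: 1, chi_3: 0, chi_4: 3.

Proof sketch: Use <chi_rho, chi> = (1/|G|) sum_C |C| * chi_rho(C) * conj(chi(C)) with |G| = 10 for each irreducible chi in the table:
  <chi_rho, chi_1> = (1/10)[1*(8)*conj(1) + 2*(1/2 - 3*sqrt(5)/2)*conj(1) + 2*(1/2 + 3*sqrt(5)/2)*conj(1) + 5*(0)*conj(1)]
      = (1/10)[(8) + (1 - 3*sqrt(5)) + (1 + 3*sqrt(5)) + (0)] = 10/10 = 1
  <chi_rho, chi_2> = (1/10)[1*(8)*conj(1) + 2*(1/2 - 3*sqrt(5)/2)*conj(1) + 2*(1/2 + 3*sqrt(5)/2)*conj(1) + 5*(0)*conj(-1)]
      = (1/10)[(8) + (1 - 3*sqrt(5)) + (1 + 3*sqrt(5)) + (0)] = 10/10 = 1
  <chi_rho, chi_3> = (1/10)[1*(8)*conj(2) + 2*(1/2 - 3*sqrt(5)/2)*conj(-1/2 + sqrt(5)/2) + 2*(1/2 + 3*sqrt(5)/2)*conj(-sqrt(5)/2 - 1/2) + 5*(0)*conj(0)]
      = (1/10)[(16) + (-8 + 2*sqrt(5)) + (-8 - 2*sqrt(5)) + (0)] = 0/10 = 0
  <chi_rho, chi_4> = (1/10)[1*(8)*conj(2) + 2*(1/2 - 3*sqrt(5)/2)*conj(-sqrt(5)/2 - 1/2) + 2*(1/2 + 3*sqrt(5)/2)*conj(-1/2 + sqrt(5)/2) + 5*(0)*conj(0)]
      = (1/10)[(16) + (sqrt(5) + 7) + (7 - sqrt(5)) + (0)] = 30/10 = 3
Dimension check: dim(rho) = sum (mult * dim) = 1*1 + 1*1 + 0*2 + 3*2 = 8 = chi_rho(e) = 8.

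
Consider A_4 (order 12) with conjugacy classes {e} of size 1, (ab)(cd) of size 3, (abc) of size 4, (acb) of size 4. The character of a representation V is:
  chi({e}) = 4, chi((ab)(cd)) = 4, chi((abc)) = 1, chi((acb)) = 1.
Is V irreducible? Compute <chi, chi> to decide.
Not irreducible (reducible): <chi, chi> = 6 > 1.

Derivation: <chi, chi> = (1/|G|) sum_C |C| * |chi(C)|^2 = (1/12)[1*|4|^2 + 3*|4|^2 + 4*|1|^2 + 4*|1|^2]
  = (1/12)[(16) + (48) + (4) + (4)] = 72/12 = 6.
(Exp terms are combined using exp(i*s)*conj(exp(i*t)) = exp(i*(s-t)), and sums of them are collapsed using the identity that for every m > 1 the m distinct m-th roots of unity sum to 0, e.g. 1 + exp(2*I*pi/3) + exp(-2*I*pi/3) = 0.)
A character is irreducible iff <chi, chi> = 1, so this representation is reducible.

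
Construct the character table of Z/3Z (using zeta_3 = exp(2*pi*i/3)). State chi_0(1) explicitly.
Character table of Z/3Z (irreps indexed chi_0,...,chi_2 with chi_k(m) = zeta_3^(k*m), zeta_3 = exp(2*pi*i/3)):
  irrep \ class  {0} (size 1)  {1} (size 1)    {2} (size 1)  
  chi_0          1             1               1             
  chi_1          1             exp(2*I*pi/3)   exp(-2*I*pi/3)
  chi_2          1             exp(-2*I*pi/3)  exp(2*I*pi/3) 

Spot check: chi_0(1) = zeta_3^(0*1) = zeta_3^0 = 1.

Why: Z/3Z is abelian, so all 3 irreducible complex representations are 1-dimensional. They are given by chi_k(m) = zeta_3^(k*m) for k = 0,...,2. Row orthogonality: sum_m chi_k(m) conj(chi_l(m)) = 3 * [k = l].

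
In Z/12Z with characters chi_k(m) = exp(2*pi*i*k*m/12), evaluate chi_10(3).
chi_10(3) = zeta_12^30 = -1

Reasoning: chi_10(3) = zeta_12^(10*3) = zeta_12^30. Since zeta_12^12 = 1, this equals zeta_12^6 = exp(2*pi*i*6/12) = -1.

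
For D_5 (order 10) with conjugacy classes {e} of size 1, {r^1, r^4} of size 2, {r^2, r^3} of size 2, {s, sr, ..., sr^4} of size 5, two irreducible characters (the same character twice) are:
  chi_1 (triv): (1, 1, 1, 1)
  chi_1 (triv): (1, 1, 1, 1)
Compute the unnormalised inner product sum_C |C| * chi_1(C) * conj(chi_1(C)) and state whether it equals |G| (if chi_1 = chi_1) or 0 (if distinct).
Sum = 10 = |G| = 10; so <chi_1, chi_1> = 1 (norm-1 confirms irreducibility).

Justification: Compute term by term over conjugacy classes (|C| * chi_1(C) * conj(chi_1(C))):
  1*(1)*conj(1) + 2*(1)*conj(1) + 2*(1)*conj(1) + 5*(1)*conj(1)
  = (1) + (2) + (2) + (5)
  = 10.
Dividing by |G| = 10 gives 10/10 = 1, matching the row-orthogonality relation <chi_1, chi_1> = [chi_1 = chi_1].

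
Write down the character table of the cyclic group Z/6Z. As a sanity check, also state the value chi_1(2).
Character table of Z/6Z (irreps indexed chi_0,...,chi_5 with chi_k(m) = zeta_6^(k*m), zeta_6 = exp(2*pi*i/6)):
  irrep \ class  {0} (size 1)  {1} (size 1)    {2} (size 1)    {3} (size 1)  {4} (size 1)    {5} (size 1)  
  chi_0          1             1               1               1             1               1             
  chi_1          1             exp(I*pi/3)     exp(2*I*pi/3)   -1            exp(-2*I*pi/3)  exp(-I*pi/3)  
  chi_2          1             exp(2*I*pi/3)   exp(-2*I*pi/3)  1             exp(2*I*pi/3)   exp(-2*I*pi/3)
  chi_3          1             -1              1               -1            1               -1            
  chi_4          1             exp(-2*I*pi/3)  exp(2*I*pi/3)   1             exp(-2*I*pi/3)  exp(2*I*pi/3) 
  chi_5          1             exp(-I*pi/3)    exp(-2*I*pi/3)  -1            exp(2*I*pi/3)   exp(I*pi/3)   

Spot check: chi_1(2) = zeta_6^(1*2) = zeta_6^2 = exp(2*I*pi/3).

Z/6Z is abelian, so all 6 irreducible complex representations are 1-dimensional. They are given by chi_k(m) = zeta_6^(k*m) for k = 0,...,5. Row orthogonality: sum_m chi_k(m) conj(chi_l(m)) = 6 * [k = l].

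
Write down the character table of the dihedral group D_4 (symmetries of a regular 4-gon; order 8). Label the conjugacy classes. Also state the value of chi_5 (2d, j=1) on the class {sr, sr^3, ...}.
Conjugacy classes: {e} of size 1, {r^2} of size 1, {r^1, r^3} of size 2, {s, sr^2, ...} of size 2, {sr, sr^3, ...} of size 2.
Character table:
  irrep \ class              {e} (size 1)  {r^2} (size 1)  {r^1, r^3} (size 2)  {s, sr^2, ...} (size 2)  {sr, sr^3, ...} (size 2)
  chi_1 (triv)               1             1               1                    1                        1                       
  chi_2 (sign: r->1, s->-1)  1             1               1                    -1                       -1                      
  chi_3 (r->-1, s->1)        1             1               -1                   1                        -1                      
  chi_4 (r->-1, s->-1)       1             1               -1                   -1                       1                       
  chi_5 (2d, j=1)            2             -2              0                    0                        0                       

Spot check: chi_5 (2d, j=1) on {sr, sr^3, ...} = 0.

Working: D_4 has order 2*4 = 8 with 5 conjugacy classes, hence 5 irreducibles. Sum of squared dims 1 + 1 + 1 + 1 + 4 = 8 = |G|. Linear characters come from the abelianisation; the 2-dimensional irreps have character r^k -> 2*cos(2*pi*j*k/4), reflections -> 0.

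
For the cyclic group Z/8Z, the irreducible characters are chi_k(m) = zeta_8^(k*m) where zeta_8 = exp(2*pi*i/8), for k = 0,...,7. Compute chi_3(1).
chi_3(1) = zeta_8^3 = exp(3*I*pi/4)

Derivation: chi_3(1) = zeta_8^(3*1) = zeta_8^3. Since zeta_8^8 = 1, this equals zeta_8^3 = exp(2*pi*i*3/8) = exp(3*I*pi/4).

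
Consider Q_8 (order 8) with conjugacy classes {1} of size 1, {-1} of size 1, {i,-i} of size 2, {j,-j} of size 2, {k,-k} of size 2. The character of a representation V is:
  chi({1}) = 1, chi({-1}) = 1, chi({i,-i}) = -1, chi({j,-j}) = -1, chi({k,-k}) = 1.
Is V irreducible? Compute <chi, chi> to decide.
Irreducible: <chi, chi> = 1.

<chi, chi> = (1/|G|) sum_C |C| * |chi(C)|^2 = (1/8)[1*|1|^2 + 1*|1|^2 + 2*|-1|^2 + 2*|-1|^2 + 2*|1|^2]
  = (1/8)[(1) + (1) + (2) + (2) + (2)] = 8/8 = 1.
A character is irreducible iff <chi, chi> = 1, so this representation is irreducible.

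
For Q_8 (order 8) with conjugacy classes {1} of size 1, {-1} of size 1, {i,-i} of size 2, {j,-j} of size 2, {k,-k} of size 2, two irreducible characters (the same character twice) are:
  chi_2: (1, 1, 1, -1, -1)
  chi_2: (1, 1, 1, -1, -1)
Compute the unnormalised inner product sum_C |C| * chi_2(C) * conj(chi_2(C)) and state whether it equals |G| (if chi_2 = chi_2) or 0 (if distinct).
Sum = 8 = |G| = 8; so <chi_2, chi_2> = 1 (norm-1 confirms irreducibility).

Reasoning: Compute term by term over conjugacy classes (|C| * chi_2(C) * conj(chi_2(C))):
  1*(1)*conj(1) + 1*(1)*conj(1) + 2*(1)*conj(1) + 2*(-1)*conj(-1) + 2*(-1)*conj(-1)
  = (1) + (1) + (2) + (2) + (2)
  = 8.
Dividing by |G| = 8 gives 8/8 = 1, matching the row-orthogonality relation <chi_2, chi_2> = [chi_2 = chi_2].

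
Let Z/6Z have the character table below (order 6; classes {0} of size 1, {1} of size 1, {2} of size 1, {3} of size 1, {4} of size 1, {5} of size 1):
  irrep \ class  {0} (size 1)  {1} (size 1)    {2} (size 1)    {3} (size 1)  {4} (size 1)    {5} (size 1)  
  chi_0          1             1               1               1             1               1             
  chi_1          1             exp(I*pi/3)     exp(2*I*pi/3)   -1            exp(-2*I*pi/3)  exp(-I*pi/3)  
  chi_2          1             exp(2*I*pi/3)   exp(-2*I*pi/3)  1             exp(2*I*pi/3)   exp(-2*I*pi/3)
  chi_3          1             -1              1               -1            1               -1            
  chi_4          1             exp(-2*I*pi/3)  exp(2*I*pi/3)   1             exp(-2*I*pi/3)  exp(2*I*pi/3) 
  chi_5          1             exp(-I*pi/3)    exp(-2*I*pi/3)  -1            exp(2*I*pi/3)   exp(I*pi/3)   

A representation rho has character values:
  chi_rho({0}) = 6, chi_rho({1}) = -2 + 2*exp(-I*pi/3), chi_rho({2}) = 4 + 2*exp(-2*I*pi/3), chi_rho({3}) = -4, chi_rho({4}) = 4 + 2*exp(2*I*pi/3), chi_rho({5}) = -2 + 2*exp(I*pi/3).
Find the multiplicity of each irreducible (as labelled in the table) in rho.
Multiplicities: chi_0: 1, chi_1: 0, chi_2: 0, chi_3: 3, chi_4: 0, chi_5: 2.

Argument: Use <chi_rho, chi> = (1/|G|) sum_C |C| * chi_rho(C) * conj(chi(C)) with |G| = 6 for each irreducible chi in the table:
  <chi_rho, chi_0> = (1/6)[1*(6)*conj(1) + 1*(-2 + 2*exp(-I*pi/3))*conj(1) + 1*(4 + 2*exp(-2*I*pi/3))*conj(1) + 1*(-4)*conj(1) + 1*(4 + 2*exp(2*I*pi/3))*conj(1) + 1*(-2 + 2*exp(I*pi/3))*conj(1)]
      = (1/6)[(6) + (-2 + 2*exp(-I*pi/3)) + (4 + 2*exp(-2*I*pi/3)) + (-4) + (4 + 2*exp(2*I*pi/3)) + (-2 + 2*exp(I*pi/3))] = 6/6 = 1
  <chi_rho, chi_1> = (1/6)[1*(6)*conj(1) + 1*(-2 + 2*exp(-I*pi/3))*conj(exp(I*pi/3)) + 1*(4 + 2*exp(-2*I*pi/3))*conj(exp(2*I*pi/3)) + 1*(-4)*conj(-1) + 1*(4 + 2*exp(2*I*pi/3))*conj(exp(-2*I*pi/3)) + 1*(-2 + 2*exp(I*pi/3))*conj(exp(-I*pi/3))]
      = (1/6)[(6) + (-2) + (4*exp(-2*I*pi/3) + 2*exp(2*I*pi/3)) + (4) + (2*exp(-2*I*pi/3) + 4*exp(2*I*pi/3)) + (-2)] = 0/6 = 0
  <chi_rho, chi_2> = (1/6)[1*(6)*conj(1) + 1*(-2 + 2*exp(-I*pi/3))*conj(exp(2*I*pi/3)) + 1*(4 + 2*exp(-2*I*pi/3))*conj(exp(-2*I*pi/3)) + 1*(-4)*conj(1) + 1*(4 + 2*exp(2*I*pi/3))*conj(exp(2*I*pi/3)) + 1*(-2 + 2*exp(I*pi/3))*conj(exp(-2*I*pi/3))]
      = (1/6)[(6) + (-2 - 2*exp(-2*I*pi/3)) + (2 + 4*exp(2*I*pi/3)) + (-4) + (2 + 4*exp(-2*I*pi/3)) + (-2 - 2*exp(2*I*pi/3))] = 0/6 = 0
  <chi_rho, chi_3> = (1/6)[1*(6)*conj(1) + 1*(-2 + 2*exp(-I*pi/3))*conj(-1) + 1*(4 + 2*exp(-2*I*pi/3))*conj(1) + 1*(-4)*conj(-1) + 1*(4 + 2*exp(2*I*pi/3))*conj(1) + 1*(-2 + 2*exp(I*pi/3))*conj(-1)]
      = (1/6)[(6) + (2 - 2*exp(-I*pi/3)) + (4 + 2*exp(-2*I*pi/3)) + (4) + (4 + 2*exp(2*I*pi/3)) + (2 - 2*exp(I*pi/3))] = 18/6 = 3
  <chi_rho, chi_4> = (1/6)[1*(6)*conj(1) + 1*(-2 + 2*exp(-I*pi/3))*conj(exp(-2*I*pi/3)) + 1*(4 + 2*exp(-2*I*pi/3))*conj(exp(2*I*pi/3)) + 1*(-4)*conj(1) + 1*(4 + 2*exp(2*I*pi/3))*conj(exp(-2*I*pi/3)) + 1*(-2 + 2*exp(I*pi/3))*conj(exp(2*I*pi/3))]
      = (1/6)[(6) + (2) + (4*exp(-2*I*pi/3) + 2*exp(2*I*pi/3)) + (-4) + (2*exp(-2*I*pi/3) + 4*exp(2*I*pi/3)) + (2)] = 0/6 = 0
  <chi_rho, chi_5> = (1/6)[1*(6)*conj(1) + 1*(-2 + 2*exp(-I*pi/3))*conj(exp(-I*pi/3)) + 1*(4 + 2*exp(-2*I*pi/3))*conj(exp(-2*I*pi/3)) + 1*(-4)*conj(-1) + 1*(4 + 2*exp(2*I*pi/3))*conj(exp(2*I*pi/3)) + 1*(-2 + 2*exp(I*pi/3))*conj(exp(I*pi/3))]
      = (1/6)[(6) + (2 - 2*exp(I*pi/3)) + (2 + 4*exp(2*I*pi/3)) + (4) + (2 + 4*exp(-2*I*pi/3)) + (2 - 2*exp(-I*pi/3))] = 12/6 = 2
(Exp terms are combined using exp(i*s)*conj(exp(i*t)) = exp(i*(s-t)), and sums of them are collapsed using the identity that for every m > 1 the m distinct m-th roots of unity sum to 0, e.g. 1 + exp(2*I*pi/3) + exp(-2*I*pi/3) = 0.)
Dimension check: dim(rho) = sum (mult * dim) = 1*1 + 0*1 + 0*1 + 3*1 + 0*1 + 2*1 = 6 = chi_rho(e) = 6.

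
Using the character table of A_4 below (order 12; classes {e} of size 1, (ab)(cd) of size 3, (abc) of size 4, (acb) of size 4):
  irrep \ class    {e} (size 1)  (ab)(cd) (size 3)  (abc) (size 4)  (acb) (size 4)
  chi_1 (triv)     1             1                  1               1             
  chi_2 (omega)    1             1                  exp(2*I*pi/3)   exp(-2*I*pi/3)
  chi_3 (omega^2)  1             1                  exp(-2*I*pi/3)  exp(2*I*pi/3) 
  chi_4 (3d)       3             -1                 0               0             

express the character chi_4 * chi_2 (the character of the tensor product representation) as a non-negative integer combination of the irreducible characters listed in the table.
chi_4 tensor chi_2 = chi_4 (all other irreducibles have multiplicity 0).

The character of a tensor product is the pointwise product (chi_4 * chi_2)(C) = chi_4(C) * chi_2(C):
  {e}: (3)*(1), (ab)(cd): (-1)*(1), (abc): (0)*(exp(2*I*pi/3)), (acb): (0)*(exp(-2*I*pi/3))
so (chi_4 * chi_2) takes values
  {e} -> 3, (ab)(cd) -> -1, (abc) -> 0, (acb) -> 0.
Now take the inner product of this character with each irreducible chi from the table, <chi_4*chi_2, chi> = (1/12) sum_C |C| (chi_4*chi_2)(C) conj(chi(C)):
  <chi_4*chi_2, chi_1> = (1/12)[1*(3)*conj(1) + 3*(-1)*conj(1) + 4*(0)*conj(1) + 4*(0)*conj(1)]
      = (1/12)[(3) + (-3) + (0) + (0)] = 0/12 = 0
  <chi_4*chi_2, chi_2> = (1/12)[1*(3)*conj(1) + 3*(-1)*conj(1) + 4*(0)*conj(exp(2*I*pi/3)) + 4*(0)*conj(exp(-2*I*pi/3))]
      = (1/12)[(3) + (-3) + (0) + (0)] = 0/12 = 0
  <chi_4*chi_2, chi_3> = (1/12)[1*(3)*conj(1) + 3*(-1)*conj(1) + 4*(0)*conj(exp(-2*I*pi/3)) + 4*(0)*conj(exp(2*I*pi/3))]
      = (1/12)[(3) + (-3) + (0) + (0)] = 0/12 = 0
  <chi_4*chi_2, chi_4> = (1/12)[1*(3)*conj(3) + 3*(-1)*conj(-1) + 4*(0)*conj(0) + 4*(0)*conj(0)]
      = (1/12)[(9) + (3) + (0) + (0)] = 12/12 = 1
(Exp terms are combined using exp(i*s)*conj(exp(i*t)) = exp(i*(s-t)), and sums of them are collapsed using the identity that for every m > 1 the m distinct m-th roots of unity sum to 0, e.g. 1 + exp(2*I*pi/3) + exp(-2*I*pi/3) = 0.)
Hence the multiplicities are chi_4: 1. Dimension check: dim(chi_4)*dim(chi_2) = 3*1 = 3 and sum (mult * dim) = 1*3 = 3.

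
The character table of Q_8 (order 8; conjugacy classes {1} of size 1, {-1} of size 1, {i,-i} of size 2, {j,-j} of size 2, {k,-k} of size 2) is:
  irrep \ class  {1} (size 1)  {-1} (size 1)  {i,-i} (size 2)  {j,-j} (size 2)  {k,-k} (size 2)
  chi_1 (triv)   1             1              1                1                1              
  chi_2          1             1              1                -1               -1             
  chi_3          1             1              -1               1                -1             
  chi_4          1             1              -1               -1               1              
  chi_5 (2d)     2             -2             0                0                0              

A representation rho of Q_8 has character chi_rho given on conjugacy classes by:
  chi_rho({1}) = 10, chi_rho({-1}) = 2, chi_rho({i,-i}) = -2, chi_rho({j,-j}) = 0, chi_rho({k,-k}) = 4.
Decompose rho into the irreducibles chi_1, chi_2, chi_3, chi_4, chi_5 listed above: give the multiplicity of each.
Multiplicities: chi_1: 2, chi_2: 0, chi_3: 1, chi_4: 3, chi_5: 2.

Details: Use <chi_rho, chi> = (1/|G|) sum_C |C| * chi_rho(C) * conj(chi(C)) with |G| = 8 for each irreducible chi in the table:
  <chi_rho, chi_1> = (1/8)[1*(10)*conj(1) + 1*(2)*conj(1) + 2*(-2)*conj(1) + 2*(0)*conj(1) + 2*(4)*conj(1)]
      = (1/8)[(10) + (2) + (-4) + (0) + (8)] = 16/8 = 2
  <chi_rho, chi_2> = (1/8)[1*(10)*conj(1) + 1*(2)*conj(1) + 2*(-2)*conj(1) + 2*(0)*conj(-1) + 2*(4)*conj(-1)]
      = (1/8)[(10) + (2) + (-4) + (0) + (-8)] = 0/8 = 0
  <chi_rho, chi_3> = (1/8)[1*(10)*conj(1) + 1*(2)*conj(1) + 2*(-2)*conj(-1) + 2*(0)*conj(1) + 2*(4)*conj(-1)]
      = (1/8)[(10) + (2) + (4) + (0) + (-8)] = 8/8 = 1
  <chi_rho, chi_4> = (1/8)[1*(10)*conj(1) + 1*(2)*conj(1) + 2*(-2)*conj(-1) + 2*(0)*conj(-1) + 2*(4)*conj(1)]
      = (1/8)[(10) + (2) + (4) + (0) + (8)] = 24/8 = 3
  <chi_rho, chi_5> = (1/8)[1*(10)*conj(2) + 1*(2)*conj(-2) + 2*(-2)*conj(0) + 2*(0)*conj(0) + 2*(4)*conj(0)]
      = (1/8)[(20) + (-4) + (0) + (0) + (0)] = 16/8 = 2
Dimension check: dim(rho) = sum (mult * dim) = 2*1 + 0*1 + 1*1 + 3*1 + 2*2 = 10 = chi_rho(e) = 10.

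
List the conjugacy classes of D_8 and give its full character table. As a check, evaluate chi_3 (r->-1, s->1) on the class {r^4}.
Conjugacy classes: {e} of size 1, {r^4} of size 1, {r^1, r^7} of size 2, {r^2, r^6} of size 2, {r^3, r^5} of size 2, {s, sr^2, ...} of size 4, {sr, sr^3, ...} of size 4.
Character table:
  irrep \ class              {e} (size 1)  {r^4} (size 1)  {r^1, r^7} (size 2)  {r^2, r^6} (size 2)  {r^3, r^5} (size 2)  {s, sr^2, ...} (size 4)  {sr, sr^3, ...} (size 4)
  chi_1 (triv)               1             1               1                    1                    1                    1                        1                       
  chi_2 (sign: r->1, s->-1)  1             1               1                    1                    1                    -1                       -1                      
  chi_3 (r->-1, s->1)        1             1               -1                   1                    -1                   1                        -1                      
  chi_4 (r->-1, s->-1)       1             1               -1                   1                    -1                   -1                       1                       
  chi_5 (2d, j=1)            2             -2              sqrt(2)              0                    -sqrt(2)             0                        0                       
  chi_6 (2d, j=2)            2             2               0                    -2                   0                    0                        0                       
  chi_7 (2d, j=3)            2             -2              -sqrt(2)             0                    sqrt(2)              0                        0                       

Spot check: chi_3 (r->-1, s->1) on {r^4} = 1.

Reasoning: D_8 has order 2*8 = 16 with 7 conjugacy classes, hence 7 irreducibles. Sum of squared dims 1 + 1 + 1 + 1 + 4 + 4 + 4 = 16 = |G|. Linear characters come from the abelianisation; the 2-dimensional irreps have character r^k -> 2*cos(2*pi*j*k/8), reflections -> 0.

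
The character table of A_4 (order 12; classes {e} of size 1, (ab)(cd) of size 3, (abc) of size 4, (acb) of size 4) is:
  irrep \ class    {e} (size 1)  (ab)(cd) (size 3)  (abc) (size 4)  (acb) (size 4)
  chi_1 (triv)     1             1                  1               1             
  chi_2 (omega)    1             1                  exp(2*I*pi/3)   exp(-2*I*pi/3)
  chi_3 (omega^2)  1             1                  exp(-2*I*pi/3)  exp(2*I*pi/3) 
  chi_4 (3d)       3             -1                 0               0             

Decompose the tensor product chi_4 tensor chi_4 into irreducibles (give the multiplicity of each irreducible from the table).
chi_4 tensor chi_4 = chi_1 + chi_2 + chi_3 + 2*chi_4 (all other irreducibles have multiplicity 0).

Working: The character of a tensor product is the pointwise product (chi_4 * chi_4)(C) = chi_4(C) * chi_4(C):
  {e}: (3)*(3), (ab)(cd): (-1)*(-1), (abc): (0)*(0), (acb): (0)*(0)
so (chi_4 * chi_4) takes values
  {e} -> 9, (ab)(cd) -> 1, (abc) -> 0, (acb) -> 0.
Now take the inner product of this character with each irreducible chi from the table, <chi_4*chi_4, chi> = (1/12) sum_C |C| (chi_4*chi_4)(C) conj(chi(C)):
  <chi_4*chi_4, chi_1> = (1/12)[1*(9)*conj(1) + 3*(1)*conj(1) + 4*(0)*conj(1) + 4*(0)*conj(1)]
      = (1/12)[(9) + (3) + (0) + (0)] = 12/12 = 1
  <chi_4*chi_4, chi_2> = (1/12)[1*(9)*conj(1) + 3*(1)*conj(1) + 4*(0)*conj(exp(2*I*pi/3)) + 4*(0)*conj(exp(-2*I*pi/3))]
      = (1/12)[(9) + (3) + (0) + (0)] = 12/12 = 1
  <chi_4*chi_4, chi_3> = (1/12)[1*(9)*conj(1) + 3*(1)*conj(1) + 4*(0)*conj(exp(-2*I*pi/3)) + 4*(0)*conj(exp(2*I*pi/3))]
      = (1/12)[(9) + (3) + (0) + (0)] = 12/12 = 1
  <chi_4*chi_4, chi_4> = (1/12)[1*(9)*conj(3) + 3*(1)*conj(-1) + 4*(0)*conj(0) + 4*(0)*conj(0)]
      = (1/12)[(27) + (-3) + (0) + (0)] = 24/12 = 2
(Exp terms are combined using exp(i*s)*conj(exp(i*t)) = exp(i*(s-t)), and sums of them are collapsed using the identity that for every m > 1 the m distinct m-th roots of unity sum to 0, e.g. 1 + exp(2*I*pi/3) + exp(-2*I*pi/3) = 0.)
Hence the multiplicities are chi_1: 1, chi_2: 1, chi_3: 1, chi_4: 2. Dimension check: dim(chi_4)*dim(chi_4) = 3*3 = 9 and sum (mult * dim) = 1*1 + 1*1 + 1*1 + 2*3 = 9.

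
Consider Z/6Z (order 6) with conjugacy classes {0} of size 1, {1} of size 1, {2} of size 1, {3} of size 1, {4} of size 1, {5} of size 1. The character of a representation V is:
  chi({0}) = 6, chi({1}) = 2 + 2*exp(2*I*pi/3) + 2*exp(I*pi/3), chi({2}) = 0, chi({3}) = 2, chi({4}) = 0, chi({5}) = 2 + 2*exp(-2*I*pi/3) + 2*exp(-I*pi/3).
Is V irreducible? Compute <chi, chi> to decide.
Not irreducible (reducible): <chi, chi> = 12 > 1.

Explanation: <chi, chi> = (1/|G|) sum_C |C| * |chi(C)|^2 = (1/6)[1*|6|^2 + 1*|2 + 2*exp(2*I*pi/3) + 2*exp(I*pi/3)|^2 + 1*|0|^2 + 1*|2|^2 + 1*|0|^2 + 1*|2 + 2*exp(-2*I*pi/3) + 2*exp(-I*pi/3)|^2]
  = (1/6)[(36) + (16) + (0) + (4) + (0) + (16)] = 72/6 = 12.
(Exp terms are combined using exp(i*s)*conj(exp(i*t)) = exp(i*(s-t)), and sums of them are collapsed using the identity that for every m > 1 the m distinct m-th roots of unity sum to 0, e.g. 1 + exp(2*I*pi/3) + exp(-2*I*pi/3) = 0.)
A character is irreducible iff <chi, chi> = 1, so this representation is reducible.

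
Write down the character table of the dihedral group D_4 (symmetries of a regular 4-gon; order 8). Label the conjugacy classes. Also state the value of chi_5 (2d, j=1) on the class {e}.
Conjugacy classes: {e} of size 1, {r^2} of size 1, {r^1, r^3} of size 2, {s, sr^2, ...} of size 2, {sr, sr^3, ...} of size 2.
Character table:
  irrep \ class              {e} (size 1)  {r^2} (size 1)  {r^1, r^3} (size 2)  {s, sr^2, ...} (size 2)  {sr, sr^3, ...} (size 2)
  chi_1 (triv)               1             1               1                    1                        1                       
  chi_2 (sign: r->1, s->-1)  1             1               1                    -1                       -1                      
  chi_3 (r->-1, s->1)        1             1               -1                   1                        -1                      
  chi_4 (r->-1, s->-1)       1             1               -1                   -1                       1                       
  chi_5 (2d, j=1)            2             -2              0                    0                        0                       

Spot check: chi_5 (2d, j=1) on {e} = 2.

Working: D_4 has order 2*4 = 8 with 5 conjugacy classes, hence 5 irreducibles. Sum of squared dims 1 + 1 + 1 + 1 + 4 = 8 = |G|. Linear characters come from the abelianisation; the 2-dimensional irreps have character r^k -> 2*cos(2*pi*j*k/4), reflections -> 0.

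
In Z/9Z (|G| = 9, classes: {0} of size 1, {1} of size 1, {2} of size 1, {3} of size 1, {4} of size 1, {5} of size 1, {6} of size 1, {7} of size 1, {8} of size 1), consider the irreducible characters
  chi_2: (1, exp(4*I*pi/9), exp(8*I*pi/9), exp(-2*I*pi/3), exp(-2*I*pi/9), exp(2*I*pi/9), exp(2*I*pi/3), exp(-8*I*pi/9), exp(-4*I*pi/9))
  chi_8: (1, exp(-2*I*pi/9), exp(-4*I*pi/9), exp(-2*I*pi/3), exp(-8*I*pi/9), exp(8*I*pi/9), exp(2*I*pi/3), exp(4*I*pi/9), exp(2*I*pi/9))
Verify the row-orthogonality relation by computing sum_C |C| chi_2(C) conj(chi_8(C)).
Sum = 0; so <chi_2, chi_8> = 0 (distinct irreducibles are orthogonal).

Reasoning: Compute term by term over conjugacy classes (|C| * chi_2(C) * conj(chi_8(C))):
  1*(1)*conj(1) + 1*(exp(4*I*pi/9))*conj(exp(-2*I*pi/9)) + 1*(exp(8*I*pi/9))*conj(exp(-4*I*pi/9)) + 1*(exp(-2*I*pi/3))*conj(exp(-2*I*pi/3)) + 1*(exp(-2*I*pi/9))*conj(exp(-8*I*pi/9)) + 1*(exp(2*I*pi/9))*conj(exp(8*I*pi/9)) + 1*(exp(2*I*pi/3))*conj(exp(2*I*pi/3)) + 1*(exp(-8*I*pi/9))*conj(exp(4*I*pi/9)) + 1*(exp(-4*I*pi/9))*conj(exp(2*I*pi/9))
  = (1) + (exp(2*I*pi/3)) + (exp(-2*I*pi/3)) + (1) + (exp(2*I*pi/3)) + (exp(-2*I*pi/3)) + (1) + (exp(2*I*pi/3)) + (exp(-2*I*pi/3))
  = 0.
(Exp terms are combined using exp(i*s)*conj(exp(i*t)) = exp(i*(s-t)), and sums of them are collapsed using the identity that for every m > 1 the m distinct m-th roots of unity sum to 0, e.g. 1 + exp(2*I*pi/3) + exp(-2*I*pi/3) = 0.)
Dividing by |G| = 9 gives 0/9 = 0, matching the row-orthogonality relation <chi_2, chi_8> = [chi_2 = chi_8].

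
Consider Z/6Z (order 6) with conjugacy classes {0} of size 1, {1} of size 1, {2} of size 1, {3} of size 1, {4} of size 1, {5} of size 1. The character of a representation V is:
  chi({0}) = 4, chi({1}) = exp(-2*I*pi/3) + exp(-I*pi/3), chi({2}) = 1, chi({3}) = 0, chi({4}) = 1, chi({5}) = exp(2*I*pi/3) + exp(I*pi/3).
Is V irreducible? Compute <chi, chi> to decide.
Not irreducible (reducible): <chi, chi> = 4 > 1.

Reasoning: <chi, chi> = (1/|G|) sum_C |C| * |chi(C)|^2 = (1/6)[1*|4|^2 + 1*|exp(-2*I*pi/3) + exp(-I*pi/3)|^2 + 1*|1|^2 + 1*|0|^2 + 1*|1|^2 + 1*|exp(2*I*pi/3) + exp(I*pi/3)|^2]
  = (1/6)[(16) + (3) + (1) + (0) + (1) + (3)] = 24/6 = 4.
(Exp terms are combined using exp(i*s)*conj(exp(i*t)) = exp(i*(s-t)), and sums of them are collapsed using the identity that for every m > 1 the m distinct m-th roots of unity sum to 0, e.g. 1 + exp(2*I*pi/3) + exp(-2*I*pi/3) = 0.)
A character is irreducible iff <chi, chi> = 1, so this representation is reducible.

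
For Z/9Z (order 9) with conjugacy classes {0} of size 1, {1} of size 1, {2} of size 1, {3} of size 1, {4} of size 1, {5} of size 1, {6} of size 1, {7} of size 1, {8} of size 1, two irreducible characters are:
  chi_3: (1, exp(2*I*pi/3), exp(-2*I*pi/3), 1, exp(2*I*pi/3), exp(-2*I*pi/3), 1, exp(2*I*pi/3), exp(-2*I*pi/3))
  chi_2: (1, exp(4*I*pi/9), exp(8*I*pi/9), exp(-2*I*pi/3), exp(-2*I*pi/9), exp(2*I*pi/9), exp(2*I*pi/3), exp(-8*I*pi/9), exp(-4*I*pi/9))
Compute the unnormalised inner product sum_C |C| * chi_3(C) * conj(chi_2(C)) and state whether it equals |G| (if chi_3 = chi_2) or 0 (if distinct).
Sum = 0; so <chi_3, chi_2> = 0 (distinct irreducibles are orthogonal).

Why: Compute term by term over conjugacy classes (|C| * chi_3(C) * conj(chi_2(C))):
  1*(1)*conj(1) + 1*(exp(2*I*pi/3))*conj(exp(4*I*pi/9)) + 1*(exp(-2*I*pi/3))*conj(exp(8*I*pi/9)) + 1*(1)*conj(exp(-2*I*pi/3)) + 1*(exp(2*I*pi/3))*conj(exp(-2*I*pi/9)) + 1*(exp(-2*I*pi/3))*conj(exp(2*I*pi/9)) + 1*(1)*conj(exp(2*I*pi/3)) + 1*(exp(2*I*pi/3))*conj(exp(-8*I*pi/9)) + 1*(exp(-2*I*pi/3))*conj(exp(-4*I*pi/9))
  = (1) + (exp(2*I*pi/9)) + (exp(4*I*pi/9)) + (exp(2*I*pi/3)) + (exp(8*I*pi/9)) + (exp(-8*I*pi/9)) + (exp(-2*I*pi/3)) + (exp(-4*I*pi/9)) + (exp(-2*I*pi/9))
  = 0.
(Exp terms are combined using exp(i*s)*conj(exp(i*t)) = exp(i*(s-t)), and sums of them are collapsed using the identity that for every m > 1 the m distinct m-th roots of unity sum to 0, e.g. 1 + exp(2*I*pi/3) + exp(-2*I*pi/3) = 0.)
Dividing by |G| = 9 gives 0/9 = 0, matching the row-orthogonality relation <chi_3, chi_2> = [chi_3 = chi_2].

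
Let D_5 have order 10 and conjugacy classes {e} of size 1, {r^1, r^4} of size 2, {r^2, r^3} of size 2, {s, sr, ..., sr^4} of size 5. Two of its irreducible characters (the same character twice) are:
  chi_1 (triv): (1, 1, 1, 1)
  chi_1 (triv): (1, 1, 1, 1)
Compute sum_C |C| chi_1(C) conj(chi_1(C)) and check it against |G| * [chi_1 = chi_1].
Sum = 10 = |G| = 10; so <chi_1, chi_1> = 1 (norm-1 confirms irreducibility).

Argument: Compute term by term over conjugacy classes (|C| * chi_1(C) * conj(chi_1(C))):
  1*(1)*conj(1) + 2*(1)*conj(1) + 2*(1)*conj(1) + 5*(1)*conj(1)
  = (1) + (2) + (2) + (5)
  = 10.
Dividing by |G| = 10 gives 10/10 = 1, matching the row-orthogonality relation <chi_1, chi_1> = [chi_1 = chi_1].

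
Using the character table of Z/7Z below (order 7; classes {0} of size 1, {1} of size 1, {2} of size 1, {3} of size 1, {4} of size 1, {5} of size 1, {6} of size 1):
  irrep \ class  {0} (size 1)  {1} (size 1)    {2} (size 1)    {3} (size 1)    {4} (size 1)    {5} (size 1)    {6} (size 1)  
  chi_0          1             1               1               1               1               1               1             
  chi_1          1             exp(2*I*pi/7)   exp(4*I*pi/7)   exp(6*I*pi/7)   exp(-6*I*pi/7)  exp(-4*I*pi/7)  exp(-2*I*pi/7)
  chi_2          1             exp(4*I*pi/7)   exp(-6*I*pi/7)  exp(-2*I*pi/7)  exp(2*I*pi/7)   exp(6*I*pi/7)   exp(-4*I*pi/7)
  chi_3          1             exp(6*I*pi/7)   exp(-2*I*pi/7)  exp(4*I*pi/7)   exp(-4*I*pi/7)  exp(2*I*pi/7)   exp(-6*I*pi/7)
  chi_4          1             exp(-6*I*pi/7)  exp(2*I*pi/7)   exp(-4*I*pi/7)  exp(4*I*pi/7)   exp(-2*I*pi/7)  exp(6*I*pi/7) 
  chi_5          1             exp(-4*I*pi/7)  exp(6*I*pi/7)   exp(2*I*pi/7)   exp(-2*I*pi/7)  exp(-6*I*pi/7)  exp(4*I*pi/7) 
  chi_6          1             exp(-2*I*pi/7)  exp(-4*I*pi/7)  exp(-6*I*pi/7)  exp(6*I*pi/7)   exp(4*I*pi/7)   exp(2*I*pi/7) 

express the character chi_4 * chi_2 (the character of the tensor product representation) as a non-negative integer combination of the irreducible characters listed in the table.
chi_4 tensor chi_2 = chi_6 (all other irreducibles have multiplicity 0).

Argument: The character of a tensor product is the pointwise product (chi_4 * chi_2)(C) = chi_4(C) * chi_2(C):
  {0}: (1)*(1), {1}: (exp(-6*I*pi/7))*(exp(4*I*pi/7)), {2}: (exp(2*I*pi/7))*(exp(-6*I*pi/7)), {3}: (exp(-4*I*pi/7))*(exp(-2*I*pi/7)), {4}: (exp(4*I*pi/7))*(exp(2*I*pi/7)), {5}: (exp(-2*I*pi/7))*(exp(6*I*pi/7)), {6}: (exp(6*I*pi/7))*(exp(-4*I*pi/7))
so (chi_4 * chi_2) takes values
  {0} -> 1, {1} -> exp(-2*I*pi/7), {2} -> exp(-4*I*pi/7), {3} -> exp(-6*I*pi/7), {4} -> exp(6*I*pi/7), {5} -> exp(4*I*pi/7), {6} -> exp(2*I*pi/7).
Now take the inner product of this character with each irreducible chi from the table, <chi_4*chi_2, chi> = (1/7) sum_C |C| (chi_4*chi_2)(C) conj(chi(C)):
  <chi_4*chi_2, chi_0> = (1/7)[1*(1)*conj(1) + 1*(exp(-2*I*pi/7))*conj(1) + 1*(exp(-4*I*pi/7))*conj(1) + 1*(exp(-6*I*pi/7))*conj(1) + 1*(exp(6*I*pi/7))*conj(1) + 1*(exp(4*I*pi/7))*conj(1) + 1*(exp(2*I*pi/7))*conj(1)]
      = (1/7)[(1) + (exp(-2*I*pi/7)) + (exp(-4*I*pi/7)) + (exp(-6*I*pi/7)) + (exp(6*I*pi/7)) + (exp(4*I*pi/7)) + (exp(2*I*pi/7))] = 0/7 = 0
  <chi_4*chi_2, chi_1> = (1/7)[1*(1)*conj(1) + 1*(exp(-2*I*pi/7))*conj(exp(2*I*pi/7)) + 1*(exp(-4*I*pi/7))*conj(exp(4*I*pi/7)) + 1*(exp(-6*I*pi/7))*conj(exp(6*I*pi/7)) + 1*(exp(6*I*pi/7))*conj(exp(-6*I*pi/7)) + 1*(exp(4*I*pi/7))*conj(exp(-4*I*pi/7)) + 1*(exp(2*I*pi/7))*conj(exp(-2*I*pi/7))]
      = (1/7)[(1) + (exp(-4*I*pi/7)) + (exp(6*I*pi/7)) + (exp(2*I*pi/7)) + (exp(-2*I*pi/7)) + (exp(-6*I*pi/7)) + (exp(4*I*pi/7))] = 0/7 = 0
  <chi_4*chi_2, chi_2> = (1/7)[1*(1)*conj(1) + 1*(exp(-2*I*pi/7))*conj(exp(4*I*pi/7)) + 1*(exp(-4*I*pi/7))*conj(exp(-6*I*pi/7)) + 1*(exp(-6*I*pi/7))*conj(exp(-2*I*pi/7)) + 1*(exp(6*I*pi/7))*conj(exp(2*I*pi/7)) + 1*(exp(4*I*pi/7))*conj(exp(6*I*pi/7)) + 1*(exp(2*I*pi/7))*conj(exp(-4*I*pi/7))]
      = (1/7)[(1) + (exp(-6*I*pi/7)) + (exp(2*I*pi/7)) + (exp(-4*I*pi/7)) + (exp(4*I*pi/7)) + (exp(-2*I*pi/7)) + (exp(6*I*pi/7))] = 0/7 = 0
  <chi_4*chi_2, chi_3> = (1/7)[1*(1)*conj(1) + 1*(exp(-2*I*pi/7))*conj(exp(6*I*pi/7)) + 1*(exp(-4*I*pi/7))*conj(exp(-2*I*pi/7)) + 1*(exp(-6*I*pi/7))*conj(exp(4*I*pi/7)) + 1*(exp(6*I*pi/7))*conj(exp(-4*I*pi/7)) + 1*(exp(4*I*pi/7))*conj(exp(2*I*pi/7)) + 1*(exp(2*I*pi/7))*conj(exp(-6*I*pi/7))]
      = (1/7)[(1) + (exp(6*I*pi/7)) + (exp(-2*I*pi/7)) + (exp(4*I*pi/7)) + (exp(-4*I*pi/7)) + (exp(2*I*pi/7)) + (exp(-6*I*pi/7))] = 0/7 = 0
  <chi_4*chi_2, chi_4> = (1/7)[1*(1)*conj(1) + 1*(exp(-2*I*pi/7))*conj(exp(-6*I*pi/7)) + 1*(exp(-4*I*pi/7))*conj(exp(2*I*pi/7)) + 1*(exp(-6*I*pi/7))*conj(exp(-4*I*pi/7)) + 1*(exp(6*I*pi/7))*conj(exp(4*I*pi/7)) + 1*(exp(4*I*pi/7))*conj(exp(-2*I*pi/7)) + 1*(exp(2*I*pi/7))*conj(exp(6*I*pi/7))]
      = (1/7)[(1) + (exp(4*I*pi/7)) + (exp(-6*I*pi/7)) + (exp(-2*I*pi/7)) + (exp(2*I*pi/7)) + (exp(6*I*pi/7)) + (exp(-4*I*pi/7))] = 0/7 = 0
  <chi_4*chi_2, chi_5> = (1/7)[1*(1)*conj(1) + 1*(exp(-2*I*pi/7))*conj(exp(-4*I*pi/7)) + 1*(exp(-4*I*pi/7))*conj(exp(6*I*pi/7)) + 1*(exp(-6*I*pi/7))*conj(exp(2*I*pi/7)) + 1*(exp(6*I*pi/7))*conj(exp(-2*I*pi/7)) + 1*(exp(4*I*pi/7))*conj(exp(-6*I*pi/7)) + 1*(exp(2*I*pi/7))*conj(exp(4*I*pi/7))]
      = (1/7)[(1) + (exp(2*I*pi/7)) + (exp(4*I*pi/7)) + (exp(6*I*pi/7)) + (exp(-6*I*pi/7)) + (exp(-4*I*pi/7)) + (exp(-2*I*pi/7))] = 0/7 = 0
  <chi_4*chi_2, chi_6> = (1/7)[1*(1)*conj(1) + 1*(exp(-2*I*pi/7))*conj(exp(-2*I*pi/7)) + 1*(exp(-4*I*pi/7))*conj(exp(-4*I*pi/7)) + 1*(exp(-6*I*pi/7))*conj(exp(-6*I*pi/7)) + 1*(exp(6*I*pi/7))*conj(exp(6*I*pi/7)) + 1*(exp(4*I*pi/7))*conj(exp(4*I*pi/7)) + 1*(exp(2*I*pi/7))*conj(exp(2*I*pi/7))]
      = (1/7)[(1) + (1) + (1) + (1) + (1) + (1) + (1)] = 7/7 = 1
(Exp terms are combined using exp(i*s)*conj(exp(i*t)) = exp(i*(s-t)), and sums of them are collapsed using the identity that for every m > 1 the m distinct m-th roots of unity sum to 0, e.g. 1 + exp(2*I*pi/3) + exp(-2*I*pi/3) = 0.)
Hence the multiplicities are chi_6: 1. Dimension check: dim(chi_4)*dim(chi_2) = 1*1 = 1 and sum (mult * dim) = 1*1 = 1.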